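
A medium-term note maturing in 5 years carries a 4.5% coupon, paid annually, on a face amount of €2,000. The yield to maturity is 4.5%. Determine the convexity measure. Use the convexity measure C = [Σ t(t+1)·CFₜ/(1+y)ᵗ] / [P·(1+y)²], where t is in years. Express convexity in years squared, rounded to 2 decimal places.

With y = 0.045:
  t   CF        PV=CF/(1+0.045)^t    t·PV        t(t+1)·PV
  1        90.00        86.1244        86.1244         172.2488
  2        90.00        82.4157       164.8314         494.4942
  3        90.00        78.8667       236.6001         946.4003
  4        90.00        75.4705       301.8821       1,509.4104
  5     2,090.00     1,677.1227     8,385.6134      50,313.6806
  Σ                  2,000.0000     9,175.0514      53,436.2343
P = 2,000.0000.
Convexity = Σ t(t+1)·PV / [P·(1+y)²] = 53,436.2343 / (2,000.0000 × 1.092025) = 24.46658.

24.47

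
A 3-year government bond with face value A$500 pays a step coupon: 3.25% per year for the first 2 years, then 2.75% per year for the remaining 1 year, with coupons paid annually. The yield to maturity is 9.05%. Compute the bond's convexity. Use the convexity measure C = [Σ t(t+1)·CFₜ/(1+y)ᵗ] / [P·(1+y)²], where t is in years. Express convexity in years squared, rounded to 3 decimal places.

With y = 0.0905:
  t   CF        PV=CF/(1+0.0905)^t    t·PV        t(t+1)·PV
  1        16.25        14.9014        14.9014          29.8028
  2        16.25        13.6648        27.3295          81.9886
  3       513.75       396.1638     1,188.4915       4,753.9660
  Σ                    424.7300     1,230.7224       4,865.7574
P = 424.7300.
Convexity = Σ t(t+1)·PV / [P·(1+y)²] = 4,865.7574 / (424.7300 × 1.189190) = 9.63355.

9.634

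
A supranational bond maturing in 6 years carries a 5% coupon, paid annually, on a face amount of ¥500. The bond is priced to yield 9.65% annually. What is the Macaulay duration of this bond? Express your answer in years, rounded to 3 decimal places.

Periodic yield y = 0.0965. Discount each cash flow and weight by its year:
  t   CF        PV=CF/(1+0.0965)^t    t·PV
  1        25.00        22.7998        22.7998
  2        25.00        20.7933        41.5865
  3        25.00        18.9633        56.8899
  4        25.00        17.2944        69.1776
  5        25.00        15.7724        78.8618
  6       525.00       302.0699     1,812.4195
  Σ                    397.6931     2,081.7352
Price P = Σ PV = 397.6931.
Macaulay duration = Σ(t·PV) / P = 2,081.7352 / 397.6931 = 5.23453 years.

5.235 years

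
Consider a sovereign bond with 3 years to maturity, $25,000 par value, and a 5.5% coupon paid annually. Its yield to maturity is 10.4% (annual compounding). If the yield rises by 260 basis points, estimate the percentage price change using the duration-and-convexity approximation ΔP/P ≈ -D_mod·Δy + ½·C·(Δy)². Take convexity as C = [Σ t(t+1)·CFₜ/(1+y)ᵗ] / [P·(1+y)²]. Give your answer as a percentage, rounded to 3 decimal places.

-6.369%

With y = 0.104:
  t   CF        PV=CF/(1+0.104)^t    t·PV        t(t+1)·PV
  1     1,375.00     1,245.4710     1,245.4710       2,490.9420
  2     1,375.00     1,128.1440     2,256.2881       6,768.8642
  3    26,375.00    19,601.3168    58,803.9504     235,215.8017
  Σ                 21,974.9319    62,305.7095     244,475.6080
P = 21,974.9319; D_Mac = 2.83531 yrs; D_mod = 2.56821 yrs; C = 9.12788.
Duration effect: -2.56821 × (+0.026) = -0.066774
Convexity effect: 0.5 × 9.12788 × (0.026)² = +0.0030852
ΔP/P ≈ -0.066774 + 0.0030852 = -0.063688 = -6.3688%.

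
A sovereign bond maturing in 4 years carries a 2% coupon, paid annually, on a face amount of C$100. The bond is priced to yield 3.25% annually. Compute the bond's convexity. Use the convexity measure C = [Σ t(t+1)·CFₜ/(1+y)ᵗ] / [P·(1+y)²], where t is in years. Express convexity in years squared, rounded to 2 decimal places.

With y = 0.0325:
  t   CF        PV=CF/(1+0.0325)^t    t·PV        t(t+1)·PV
  1         2.00         1.9370         1.9370           3.8741
  2         2.00         1.8761         3.7521          11.2564
  3         2.00         1.8170         5.4511          21.8042
  4       102.00        89.7511       359.0045       1,795.0226
  Σ                     95.3813       370.1448       1,831.9574
P = 95.3813.
Convexity = Σ t(t+1)·PV / [P·(1+y)²] = 1,831.9574 / (95.3813 × 1.066056) = 18.01657.

18.02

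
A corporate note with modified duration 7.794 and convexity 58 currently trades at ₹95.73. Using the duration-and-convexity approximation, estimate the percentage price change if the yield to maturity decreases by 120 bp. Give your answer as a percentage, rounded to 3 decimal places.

Duration effect: -D_mod·Δy = -7.794 × (-0.012) = +0.093528
Convexity effect: ½·C·(Δy)² = 0.5 × 58 × (-0.012)² = +0.0041760
ΔP/P ≈ +0.093528 + 0.0041760 = +0.097704
= +9.7704%.

+9.770%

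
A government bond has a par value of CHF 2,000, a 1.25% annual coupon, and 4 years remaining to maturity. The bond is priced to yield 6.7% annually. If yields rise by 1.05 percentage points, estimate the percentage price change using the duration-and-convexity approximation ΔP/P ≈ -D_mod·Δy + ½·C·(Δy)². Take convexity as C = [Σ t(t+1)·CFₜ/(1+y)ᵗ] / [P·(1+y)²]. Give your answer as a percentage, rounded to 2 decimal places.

With y = 0.067:
  t   CF        PV=CF/(1+0.067)^t    t·PV        t(t+1)·PV
  1        25.00        23.4302        23.4302          46.8604
  2        25.00        21.9589        43.9179         131.7536
  3        25.00        20.5801        61.7402         246.9608
  4     2,025.00     1,562.3105     6,249.2420      31,246.2099
  Σ                  1,628.2797     6,378.3302      31,671.7846
P = 1,628.2797; D_Mac = 3.91722 yrs; D_mod = 3.67125 yrs; C = 17.08499.
Duration effect: -3.67125 × (+0.0105) = -0.038548
Convexity effect: 0.5 × 17.08499 × (0.0105)² = +0.0009418
ΔP/P ≈ -0.038548 + 0.0009418 = -0.037606 = -3.7606%.

-3.76%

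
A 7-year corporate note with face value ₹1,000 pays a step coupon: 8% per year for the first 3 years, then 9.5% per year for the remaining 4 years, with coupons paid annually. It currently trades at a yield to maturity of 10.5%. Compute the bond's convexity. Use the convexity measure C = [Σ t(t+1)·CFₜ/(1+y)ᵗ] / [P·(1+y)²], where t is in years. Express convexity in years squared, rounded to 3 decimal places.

With y = 0.105:
  t   CF        PV=CF/(1+0.105)^t    t·PV        t(t+1)·PV
  1        80.00        72.3982        72.3982         144.7964
  2        80.00        65.5187       131.0374         393.1123
  3        80.00        59.2930       177.8789         711.5156
  4        95.00        63.7198       254.8793       1,274.3963
  5        95.00        57.6650       288.3249       1,729.9497
  6        95.00        52.1855       313.1131       2,191.7914
  7     1,095.00       544.3499     3,810.4495      30,483.5962
  Σ                    915.1301     5,048.0813      36,929.1579
P = 915.1301.
Convexity = Σ t(t+1)·PV / [P·(1+y)²] = 36,929.1579 / (915.1301 × 1.221025) = 33.04928.

33.049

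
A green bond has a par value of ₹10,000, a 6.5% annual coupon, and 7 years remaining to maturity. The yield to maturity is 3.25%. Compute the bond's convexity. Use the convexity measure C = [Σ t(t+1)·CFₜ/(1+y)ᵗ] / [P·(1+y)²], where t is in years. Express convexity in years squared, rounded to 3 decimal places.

42.141

With y = 0.0325:
  t   CF        PV=CF/(1+0.0325)^t    t·PV        t(t+1)·PV
  1       650.00       629.5400       629.5400       1,259.0799
  2       650.00       609.7239     1,219.4478       3,658.3435
  3       650.00       590.5316     1,771.5949       7,086.3797
  4       650.00       571.9435     2,287.7739      11,438.8696
  5       650.00       553.9404     2,769.7021      16,618.2126
  6       650.00       536.5040     3,219.0242      22,533.1696
  7    10,650.00     8,513.7165    59,596.0156     476,768.1252
  Σ                 12,005.9000    71,493.0986     539,362.1801
P = 12,005.9000.
Convexity = Σ t(t+1)·PV / [P·(1+y)²] = 539,362.1801 / (12,005.9000 × 1.066056) = 42.14108.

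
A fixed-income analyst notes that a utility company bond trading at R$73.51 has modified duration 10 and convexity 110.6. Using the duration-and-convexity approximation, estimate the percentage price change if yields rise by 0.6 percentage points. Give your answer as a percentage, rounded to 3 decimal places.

-5.801%

Duration effect: -D_mod·Δy = -10 × (+0.006) = -0.060000
Convexity effect: ½·C·(Δy)² = 0.5 × 110.6 × (0.006)² = +0.0019908
ΔP/P ≈ -0.060000 + 0.0019908 = -0.0580092
= -5.80092%.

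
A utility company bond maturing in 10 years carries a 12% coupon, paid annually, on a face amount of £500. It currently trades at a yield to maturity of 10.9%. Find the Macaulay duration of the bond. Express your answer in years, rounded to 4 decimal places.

Periodic yield y = 0.109. Discount each cash flow and weight by its year:
  t   CF        PV=CF/(1+0.109)^t    t·PV
  1        60.00        54.1028        54.1028
  2        60.00        48.7852        97.5704
  3        60.00        43.9903       131.9708
  4        60.00        39.6666       158.6664
  5        60.00        35.7679       178.8395
  6        60.00        32.2524       193.5144
  7        60.00        29.0824       203.5769
  8        60.00        26.2240       209.7920
  9        60.00        23.6465       212.8187
  10      560.00       199.0089     1,990.0893
  Σ                    532.5270     3,430.9412
Price P = Σ PV = 532.5270.
Macaulay duration = Σ(t·PV) / P = 3,430.9412 / 532.5270 = 6.44275 years.

6.4428 years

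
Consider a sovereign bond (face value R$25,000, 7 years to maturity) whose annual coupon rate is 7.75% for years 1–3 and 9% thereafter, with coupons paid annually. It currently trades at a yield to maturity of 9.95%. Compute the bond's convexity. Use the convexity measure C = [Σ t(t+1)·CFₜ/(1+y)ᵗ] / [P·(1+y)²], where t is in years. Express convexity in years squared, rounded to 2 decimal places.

33.80

With y = 0.0995:
  t   CF        PV=CF/(1+0.0995)^t    t·PV        t(t+1)·PV
  1     1,937.50     1,762.1646     1,762.1646       3,524.3292
  2     1,937.50     1,602.6963     3,205.3927       9,616.1780
  3     1,937.50     1,457.6592     4,372.9777      17,491.9109
  4     2,250.00     1,539.5776     6,158.3104      30,791.5520
  5     2,250.00     1,400.2525     7,001.2624      42,007.5743
  6     2,250.00     1,273.5357     7,641.2141      53,488.4984
  7    27,250.00    14,028.1329    98,196.9301     785,575.4407
  Σ                 23,064.0188   128,338.2519     942,495.4836
P = 23,064.0188.
Convexity = Σ t(t+1)·PV / [P·(1+y)²] = 942,495.4836 / (23,064.0188 × 1.208900) = 33.80289.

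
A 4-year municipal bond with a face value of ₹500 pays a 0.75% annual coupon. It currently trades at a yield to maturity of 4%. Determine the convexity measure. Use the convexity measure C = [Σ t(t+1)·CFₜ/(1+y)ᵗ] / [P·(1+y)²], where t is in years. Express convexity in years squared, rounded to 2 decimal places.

With y = 0.04:
  t   CF        PV=CF/(1+0.04)^t    t·PV        t(t+1)·PV
  1         3.75         3.6058         3.6058           7.2115
  2         3.75         3.4671         6.9342          20.8025
  3         3.75         3.3337        10.0012          40.0048
  4       503.75       430.6076     1,722.4304       8,612.1522
  Σ                    441.0142     1,742.9716       8,680.1711
P = 441.0142.
Convexity = Σ t(t+1)·PV / [P·(1+y)²] = 8,680.1711 / (441.0142 × 1.081600) = 18.19739.

18.20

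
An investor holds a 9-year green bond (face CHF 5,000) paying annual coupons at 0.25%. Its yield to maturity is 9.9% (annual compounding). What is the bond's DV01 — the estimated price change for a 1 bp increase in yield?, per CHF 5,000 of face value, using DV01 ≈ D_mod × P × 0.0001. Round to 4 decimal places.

Periodic yield y = 0.099.
  t   CF        PV=CF/(1+0.099)^t    t·PV
  1        12.50        11.3740        11.3740
  2        12.50        10.3494        20.6988
  3        12.50         9.4171        28.2513
  4        12.50         8.5688        34.2751
  5        12.50         7.7969        38.9845
  6        12.50         7.0945        42.5672
  7        12.50         6.4554        45.1881
  8        12.50         5.8739        46.9914
  9     5,012.50     2,143.2615    19,289.3531
  Σ                  2,210.1915    19,557.6835
P = 2,210.1915; D_Mac = 8.84886 yrs; D_mod = 8.05174 yrs.
DV01 ≈ 8.05174 × 2,210.1915 × 0.0001 = 1.779589.

CHF 1.7796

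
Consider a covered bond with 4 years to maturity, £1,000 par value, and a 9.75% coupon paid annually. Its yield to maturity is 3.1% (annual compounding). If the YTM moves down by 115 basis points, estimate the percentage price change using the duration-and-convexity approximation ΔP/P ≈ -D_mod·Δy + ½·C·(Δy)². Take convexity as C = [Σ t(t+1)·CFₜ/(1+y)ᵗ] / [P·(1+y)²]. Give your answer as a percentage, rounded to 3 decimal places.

With y = 0.031:
  t   CF        PV=CF/(1+0.031)^t    t·PV        t(t+1)·PV
  1        97.50        94.5684        94.5684         189.1368
  2        97.50        91.7249       183.4498         550.3494
  3        97.50        88.9669       266.9008       1,067.6032
  4     1,097.50       971.3369     3,885.3474      19,426.7371
  Σ                  1,246.5971     4,430.2664      21,233.8265
P = 1,246.5971; D_Mac = 3.55389 yrs; D_mod = 3.44703 yrs; C = 16.02451.
Duration effect: -3.44703 × (-0.0115) = +0.039641
Convexity effect: 0.5 × 16.02451 × (-0.0115)² = +0.0010596
ΔP/P ≈ +0.039641 + 0.0010596 = +0.040700 = +4.0700%.

+4.070%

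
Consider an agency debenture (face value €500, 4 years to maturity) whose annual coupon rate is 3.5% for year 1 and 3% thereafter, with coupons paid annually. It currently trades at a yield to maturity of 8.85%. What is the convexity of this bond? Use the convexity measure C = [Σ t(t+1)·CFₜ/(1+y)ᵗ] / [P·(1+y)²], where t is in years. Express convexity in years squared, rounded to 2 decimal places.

15.72

With y = 0.0885:
  t   CF        PV=CF/(1+0.0885)^t    t·PV        t(t+1)·PV
  1        17.50        16.0772        16.0772          32.1543
  2        15.00        12.6600        25.3200          75.9601
  3        15.00        11.6307        34.8921         139.5684
  4       515.00       366.8542     1,467.4168       7,337.0840
  Σ                    407.2221     1,543.7061       7,584.7669
P = 407.2221.
Convexity = Σ t(t+1)·PV / [P·(1+y)²] = 7,584.7669 / (407.2221 × 1.184832) = 15.72005.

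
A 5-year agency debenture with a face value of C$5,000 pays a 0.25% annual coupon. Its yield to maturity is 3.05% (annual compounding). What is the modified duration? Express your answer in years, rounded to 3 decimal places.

Periodic yield y = 0.0305. First find Macaulay duration:
  t   CF        PV=CF/(1+0.0305)^t    t·PV
  1        12.50        12.1300        12.1300
  2        12.50        11.7710        23.5420
  3        12.50        11.4226        34.2679
  4        12.50        11.0845        44.3382
  5     5,012.50     4,313.3471    21,566.7354
  Σ                  4,359.7553    21,681.0135
P = 4,359.7553; Macaulay duration = 21,681.0135 / 4,359.7553 = 4.97299 years.
Modified duration = D_Mac / (1 + y) = 4.97299 / 1.0305 = 4.82580 years.

4.826 years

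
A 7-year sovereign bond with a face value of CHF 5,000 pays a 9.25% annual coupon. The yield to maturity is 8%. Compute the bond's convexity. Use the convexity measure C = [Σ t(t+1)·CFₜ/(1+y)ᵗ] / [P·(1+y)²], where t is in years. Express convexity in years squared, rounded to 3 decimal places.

With y = 0.08:
  t   CF        PV=CF/(1+0.08)^t    t·PV        t(t+1)·PV
  1       462.50       428.2407       428.2407         856.4815
  2       462.50       396.5192       793.0384       2,379.1152
  3       462.50       367.1474     1,101.4422       4,405.7689
  4       462.50       339.9513     1,359.8052       6,799.0261
  5       462.50       314.7697     1,573.8486       9,443.0919
  6       462.50       291.4535     1,748.7207      12,241.0450
  7     5,462.50     3,187.3163    22,311.2140     178,489.7119
  Σ                  5,325.3981    29,316.3100     214,614.2406
P = 5,325.3981.
Convexity = Σ t(t+1)·PV / [P·(1+y)²] = 214,614.2406 / (5,325.3981 × 1.166400) = 34.55087.

34.551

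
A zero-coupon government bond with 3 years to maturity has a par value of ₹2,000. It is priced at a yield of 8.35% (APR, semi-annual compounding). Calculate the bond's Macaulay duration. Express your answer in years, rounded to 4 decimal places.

3.0000 years

A zero-coupon bond has a single cash flow at maturity, so its Macaulay duration equals its maturity: 3 years.
(Equivalently: 6 semi-annual periods ÷ 2 = 3 years.)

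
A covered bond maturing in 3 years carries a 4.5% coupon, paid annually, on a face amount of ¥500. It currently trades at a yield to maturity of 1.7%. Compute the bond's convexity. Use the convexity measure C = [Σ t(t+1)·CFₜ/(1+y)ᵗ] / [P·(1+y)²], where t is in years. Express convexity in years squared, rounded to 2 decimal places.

10.97

With y = 0.017:
  t   CF        PV=CF/(1+0.017)^t    t·PV        t(t+1)·PV
  1        22.50        22.1239        22.1239          44.2478
  2        22.50        21.7541        43.5081         130.5244
  3       522.50       496.7335     1,490.2005       5,960.8018
  Σ                    540.6115     1,555.8325       6,135.5740
P = 540.6115.
Convexity = Σ t(t+1)·PV / [P·(1+y)²] = 6,135.5740 / (540.6115 × 1.034289) = 10.97307.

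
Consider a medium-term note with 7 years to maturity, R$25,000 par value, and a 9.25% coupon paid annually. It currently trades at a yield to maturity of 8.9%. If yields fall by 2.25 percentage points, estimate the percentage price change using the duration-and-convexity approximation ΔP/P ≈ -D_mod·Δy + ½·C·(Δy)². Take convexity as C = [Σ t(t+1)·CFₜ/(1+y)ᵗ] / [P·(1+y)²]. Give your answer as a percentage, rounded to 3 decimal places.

With y = 0.089:
  t   CF        PV=CF/(1+0.089)^t    t·PV        t(t+1)·PV
  1     2,312.50     2,123.5078     2,123.5078       4,247.0156
  2     2,312.50     1,949.9613     3,899.9225      11,699.7675
  3     2,312.50     1,790.5980     5,371.7941      21,487.1763
  4     2,312.50     1,644.2590     6,577.0359      32,885.1796
  5     2,312.50     1,509.8797     7,549.3984      45,296.3906
  6     2,312.50     1,386.4827     8,318.8964      58,232.2745
  7    27,312.50    15,037.1765   105,260.2352     842,081.8815
  Σ                 25,441.8649   139,100.7903   1,015,929.6857
P = 25,441.8649; D_Mac = 5.46740 yrs; D_mod = 5.02057 yrs; C = 33.67123.
Duration effect: -5.02057 × (-0.0225) = +0.112963
Convexity effect: 0.5 × 33.67123 × (-0.0225)² = +0.0085230
ΔP/P ≈ +0.112963 + 0.0085230 = +0.121486 = +12.1486%.

+12.149%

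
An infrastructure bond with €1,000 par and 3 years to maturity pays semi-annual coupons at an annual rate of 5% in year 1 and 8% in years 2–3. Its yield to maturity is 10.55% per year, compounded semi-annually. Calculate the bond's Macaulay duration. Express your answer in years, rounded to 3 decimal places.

2.775 years

Periodic yield y = 0.05275. Discount each cash flow and weight by its period:
  t   CF        PV=CF/(1+0.05275)^t    t·PV
  1        25.00        23.7473        23.7473
  2        25.00        22.5574        45.1148
  3        40.00        34.2834       102.8503
  4        40.00        32.5656       130.2624
  5        40.00        30.9338       154.6692
  6     1,040.00       763.9797     4,583.8784
  Σ                    908.0673     5,040.5224
Price P = Σ PV = 908.0673.
Macaulay duration = Σ(t·PV) / P = 5,040.5224 / 908.0673 = 5.55082 half-year periods.
In years: 5.55082 / 2 = 2.77541 years.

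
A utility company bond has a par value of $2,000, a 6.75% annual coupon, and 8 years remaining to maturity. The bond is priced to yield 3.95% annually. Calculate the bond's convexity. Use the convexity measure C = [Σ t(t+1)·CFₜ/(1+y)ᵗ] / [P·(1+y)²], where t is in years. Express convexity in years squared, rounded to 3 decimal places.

51.030

With y = 0.0395:
  t   CF        PV=CF/(1+0.0395)^t    t·PV        t(t+1)·PV
  1       135.00       129.8701       129.8701         259.7403
  2       135.00       124.9352       249.8704         749.6111
  3       135.00       120.1878       360.5633       1,442.2533
  4       135.00       115.6208       462.4830       2,312.4151
  5       135.00       111.2273       556.1364       3,336.8183
  6       135.00       107.0007       642.0045       4,494.0313
  7       135.00       102.9348       720.5437       5,764.3500
  8     2,135.00     1,566.0367    12,528.2934     112,754.6410
  Σ                  2,377.8134    15,649.7649     131,113.8603
P = 2,377.8134.
Convexity = Σ t(t+1)·PV / [P·(1+y)²] = 131,113.8603 / (2,377.8134 × 1.080560) = 51.02956.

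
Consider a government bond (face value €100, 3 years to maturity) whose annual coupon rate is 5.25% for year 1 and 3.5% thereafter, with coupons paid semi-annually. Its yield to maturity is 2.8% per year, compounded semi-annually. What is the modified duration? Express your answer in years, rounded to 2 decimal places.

Periodic yield y = 0.014. First find Macaulay duration:
  t   CF        PV=CF/(1+0.014)^t    t·PV
  1        2.625         2.5888         2.5888
  2        2.625         2.5530         5.1060
  3        1.750         1.6785         5.0355
  4        1.750         1.6553         6.6213
  5        1.750         1.6325         8.1624
  6      101.750        93.6066       561.6399
  Σ                    103.7147       589.1540
P = 103.7147; Macaulay duration = 589.1540 / 103.7147 = 5.68052 half-year periods = 2.84026 years.
Modified duration = D_Mac / (1 + y) = 2.84026 / 1.014 = 2.80105 years.

2.80 years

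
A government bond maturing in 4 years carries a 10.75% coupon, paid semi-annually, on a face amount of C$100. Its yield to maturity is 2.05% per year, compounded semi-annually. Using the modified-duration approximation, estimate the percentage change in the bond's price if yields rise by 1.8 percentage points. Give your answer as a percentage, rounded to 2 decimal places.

-6.15%

Periodic yield y = 0.01025. Modified duration first:
  t   CF        PV=CF/(1+0.01025)^t    t·PV
  1        5.375         5.3205         5.3205
  2        5.375         5.2665        10.5330
  3        5.375         5.2131        15.6392
  4        5.375         5.1602        20.6406
  5        5.375         5.1078        25.5390
  6        5.375         5.0560        30.3359
  7        5.375         5.0047        35.0328
  8      105.375        97.1196       776.9565
  Σ                    133.2482       919.9974
P = 133.2482; D_Mac = 6.90439 half-year periods = 3.45219 yrs; D_mod = 3.45219/(1+0.01025) = 3.41717 yrs.
ΔP/P ≈ -D_mod · Δy = -3.41717 × (+0.018) = -0.061509 = -6.1509%.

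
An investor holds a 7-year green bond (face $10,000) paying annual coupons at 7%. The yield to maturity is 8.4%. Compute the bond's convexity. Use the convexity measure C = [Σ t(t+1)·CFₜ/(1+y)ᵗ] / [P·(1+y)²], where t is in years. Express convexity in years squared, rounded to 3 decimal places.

36.169

With y = 0.084:
  t   CF        PV=CF/(1+0.084)^t    t·PV        t(t+1)·PV
  1       700.00       645.7565       645.7565       1,291.5129
  2       700.00       595.7163     1,191.4326       3,574.2977
  3       700.00       549.5538     1,648.6613       6,594.6453
  4       700.00       506.9684     2,027.8737      10,139.3685
  5       700.00       467.6830     2,338.4152      14,030.4915
  6       700.00       431.4419     2,588.6516      18,120.5609
  7    10,700.00     6,083.8543    42,586.9799     340,695.8389
  Σ                  9,280.9742    53,027.7707     394,446.7157
P = 9,280.9742.
Convexity = Σ t(t+1)·PV / [P·(1+y)²] = 394,446.7157 / (9,280.9742 × 1.175056) = 36.16898.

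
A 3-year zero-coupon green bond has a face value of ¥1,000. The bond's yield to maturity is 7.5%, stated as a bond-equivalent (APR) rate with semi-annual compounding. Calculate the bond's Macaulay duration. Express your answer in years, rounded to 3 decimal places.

A zero-coupon bond has a single cash flow at maturity, so its Macaulay duration equals its maturity: 3 years.
(Equivalently: 6 semi-annual periods ÷ 2 = 3 years.)

3.000 years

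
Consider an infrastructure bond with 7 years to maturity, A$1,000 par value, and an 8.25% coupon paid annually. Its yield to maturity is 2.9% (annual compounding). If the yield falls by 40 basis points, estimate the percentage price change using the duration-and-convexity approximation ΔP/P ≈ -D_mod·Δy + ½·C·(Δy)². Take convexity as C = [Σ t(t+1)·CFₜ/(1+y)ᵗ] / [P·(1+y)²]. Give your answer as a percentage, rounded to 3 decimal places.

With y = 0.029:
  t   CF        PV=CF/(1+0.029)^t    t·PV        t(t+1)·PV
  1        82.50        80.1749        80.1749         160.3499
  2        82.50        77.9154       155.8308         467.4923
  3        82.50        75.7195       227.1585         908.6342
  4        82.50        73.5855       294.3421       1,471.7107
  5        82.50        71.5117       357.5585       2,145.3509
  6        82.50        69.4963       416.9778       2,918.8447
  7     1,082.50       886.1766     6,203.2363      49,625.8900
  Σ                  1,334.5800     7,735.2789      57,698.2726
P = 1,334.5800; D_Mac = 5.79604 yrs; D_mod = 5.63269 yrs; C = 40.83076.
Duration effect: -5.63269 × (-0.004) = +0.022531
Convexity effect: 0.5 × 40.83076 × (-0.004)² = +0.0003266
ΔP/P ≈ +0.022531 + 0.0003266 = +0.022857 = +2.2857%.

+2.286%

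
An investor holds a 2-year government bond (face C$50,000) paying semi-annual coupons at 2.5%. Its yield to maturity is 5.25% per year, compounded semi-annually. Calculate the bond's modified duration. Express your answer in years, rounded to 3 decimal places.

1.912 years

Periodic yield y = 0.02625. First find Macaulay duration:
  t   CF        PV=CF/(1+0.02625)^t    t·PV
  1       625.00       609.0134       609.0134
  2       625.00       593.4357     1,186.8714
  3       625.00       578.2565     1,734.7694
  4    50,625.00    45,640.7062   182,562.8248
  Σ                 47,421.4118   186,093.4791
P = 47,421.4118; Macaulay duration = 186,093.4791 / 47,421.4118 = 3.92425 half-year periods = 1.96213 years.
Modified duration = D_Mac / (1 + y) = 1.96213 / 1.02625 = 1.91194 years.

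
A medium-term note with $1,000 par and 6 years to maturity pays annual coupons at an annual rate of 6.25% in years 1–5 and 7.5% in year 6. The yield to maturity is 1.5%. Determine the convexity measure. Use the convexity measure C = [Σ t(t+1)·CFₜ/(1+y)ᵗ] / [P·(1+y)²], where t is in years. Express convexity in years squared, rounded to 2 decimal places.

With y = 0.015:
  t   CF        PV=CF/(1+0.015)^t    t·PV        t(t+1)·PV
  1        62.50        61.5764        61.5764         123.1527
  2        62.50        60.6664       121.3327         363.9982
  3        62.50        59.7698       179.3094         717.2377
  4        62.50        58.8865       235.5461       1,177.7303
  5        62.50        58.0163       290.0814       1,740.4881
  6     1,075.00       983.1329     5,898.7971      41,291.5800
  Σ                  1,282.0482     6,786.6431      45,414.1870
P = 1,282.0482.
Convexity = Σ t(t+1)·PV / [P·(1+y)²] = 45,414.1870 / (1,282.0482 × 1.030225) = 34.38390.

34.38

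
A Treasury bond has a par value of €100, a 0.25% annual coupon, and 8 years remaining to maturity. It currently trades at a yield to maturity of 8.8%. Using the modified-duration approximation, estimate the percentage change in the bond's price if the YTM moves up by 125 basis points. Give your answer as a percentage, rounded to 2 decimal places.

-9.07%

Periodic yield y = 0.088. Modified duration first:
  t   CF        PV=CF/(1+0.088)^t    t·PV
  1         0.25         0.2298         0.2298
  2         0.25         0.2112         0.4224
  3         0.25         0.1941         0.5823
  4         0.25         0.1784         0.7136
  5         0.25         0.1640         0.8199
  6         0.25         0.1507         0.9043
  7         0.25         0.1385         0.9697
  8       100.25        51.0568       408.4540
  Σ                     52.3235       413.0961
P = 52.3235; D_Mac = 7.89504 yrs; D_mod = 7.89504/(1+0.088) = 7.25647 yrs.
ΔP/P ≈ -D_mod · Δy = -7.25647 × (+0.0125) = -0.090706 = -9.0706%.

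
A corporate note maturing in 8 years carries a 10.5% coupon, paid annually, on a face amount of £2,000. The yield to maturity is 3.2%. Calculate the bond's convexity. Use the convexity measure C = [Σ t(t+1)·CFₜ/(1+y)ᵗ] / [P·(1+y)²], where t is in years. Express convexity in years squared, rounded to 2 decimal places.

47.75

With y = 0.032:
  t   CF        PV=CF/(1+0.032)^t    t·PV        t(t+1)·PV
  1       210.00       203.4884       203.4884         406.9767
  2       210.00       197.1787       394.3573       1,183.0719
  3       210.00       191.0646       573.1938       2,292.7751
  4       210.00       185.1401       740.5604       3,702.8021
  5       210.00       179.3993       896.9966       5,381.9798
  6       210.00       173.8366     1,043.0193       7,301.1354
  7       210.00       168.4463     1,179.1239       9,432.9914
  8     2,210.00     1,717.7292    13,741.8335     123,676.5015
  Σ                  3,016.2831    18,772.5733     153,378.2340
P = 3,016.2831.
Convexity = Σ t(t+1)·PV / [P·(1+y)²] = 153,378.2340 / (3,016.2831 × 1.065024) = 47.74548.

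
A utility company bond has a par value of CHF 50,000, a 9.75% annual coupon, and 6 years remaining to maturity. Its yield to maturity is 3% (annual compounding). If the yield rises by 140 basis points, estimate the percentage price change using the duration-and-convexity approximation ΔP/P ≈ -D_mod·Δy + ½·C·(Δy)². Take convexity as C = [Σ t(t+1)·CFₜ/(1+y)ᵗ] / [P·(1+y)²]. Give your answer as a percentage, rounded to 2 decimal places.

With y = 0.03:
  t   CF        PV=CF/(1+0.03)^t    t·PV        t(t+1)·PV
  1     4,875.00     4,733.0097     4,733.0097       9,466.0194
  2     4,875.00     4,595.1551     9,190.3101      27,570.9303
  3     4,875.00     4,461.3156    13,383.9468      53,535.7871
  4     4,875.00     4,331.3744    17,325.4974      86,627.4872
  5     4,875.00     4,205.2178    21,026.0891     126,156.5347
  6    54,875.00    45,956.9486   275,741.6915   1,930,191.8406
  Σ                 68,283.0211   341,400.5447   2,233,548.5993
P = 68,283.0211; D_Mac = 4.99979 yrs; D_mod = 4.85416 yrs; C = 30.83246.
Duration effect: -4.85416 × (+0.014) = -0.067958
Convexity effect: 0.5 × 30.83246 × (0.014)² = +0.0030216
ΔP/P ≈ -0.067958 + 0.0030216 = -0.064937 = -6.4937%.

-6.49%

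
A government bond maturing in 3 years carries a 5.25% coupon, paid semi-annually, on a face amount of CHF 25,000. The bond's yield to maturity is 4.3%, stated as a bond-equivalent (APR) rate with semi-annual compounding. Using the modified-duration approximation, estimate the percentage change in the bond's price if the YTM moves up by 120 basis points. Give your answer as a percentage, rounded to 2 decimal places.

-3.31%

Periodic yield y = 0.0215. Modified duration first:
  t   CF        PV=CF/(1+0.0215)^t    t·PV
  1       656.25       642.4376       642.4376
  2       656.25       628.9159     1,257.8318
  3       656.25       615.6788     1,847.0364
  4       656.25       602.7203     2,410.8813
  5       656.25       590.0346     2,950.1729
  6    25,656.25    22,582.0286   135,492.1716
  Σ                 25,661.8158   144,600.5315
P = 25,661.8158; D_Mac = 5.63485 half-year periods = 2.81743 yrs; D_mod = 2.81743/(1+0.0215) = 2.75813 yrs.
ΔP/P ≈ -D_mod · Δy = -2.75813 × (+0.012) = -0.033098 = -3.3098%.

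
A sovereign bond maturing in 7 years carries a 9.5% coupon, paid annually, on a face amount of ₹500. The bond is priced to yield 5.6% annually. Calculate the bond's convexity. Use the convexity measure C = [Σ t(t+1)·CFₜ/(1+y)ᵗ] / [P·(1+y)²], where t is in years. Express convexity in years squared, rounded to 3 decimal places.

36.807

With y = 0.056:
  t   CF        PV=CF/(1+0.056)^t    t·PV        t(t+1)·PV
  1        47.50        44.9811        44.9811          89.9621
  2        47.50        42.5957        85.1914         255.5742
  3        47.50        40.3368       121.0105         484.0421
  4        47.50        38.1978       152.7911         763.9553
  5        47.50        36.1721       180.8606       1,085.1637
  6        47.50        34.2539       205.5234       1,438.6640
  7       547.50       373.8838     2,617.1869      20,937.4951
  Σ                    610.4212     3,407.5450      25,054.8566
P = 610.4212.
Convexity = Σ t(t+1)·PV / [P·(1+y)²] = 25,054.8566 / (610.4212 × 1.115136) = 36.80734.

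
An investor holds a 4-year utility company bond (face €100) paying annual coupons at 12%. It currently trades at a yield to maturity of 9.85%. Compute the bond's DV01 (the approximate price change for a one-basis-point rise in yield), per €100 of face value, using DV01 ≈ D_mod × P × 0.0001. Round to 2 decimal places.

Periodic yield y = 0.0985.
  t   CF        PV=CF/(1+0.0985)^t    t·PV
  1        12.00        10.9240        10.9240
  2        12.00         9.9445        19.8889
  3        12.00         9.0528        27.1583
  4       112.00        76.9162       307.6648
  Σ                    106.8374       365.6360
P = 106.8374; D_Mac = 3.42236 yrs; D_mod = 3.11548 yrs.
DV01 ≈ 3.11548 × 106.8374 × 0.0001 = 0.033285.

€0.03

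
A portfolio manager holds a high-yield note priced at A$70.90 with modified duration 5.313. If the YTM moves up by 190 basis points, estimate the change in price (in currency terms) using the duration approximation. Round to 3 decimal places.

-A$7.157

Duration approximation: ΔP/P ≈ -D_mod · Δy = -5.313 × (+0.019) = -0.100947.
ΔP ≈ 70.90 × (-0.100947) = -7.1571423.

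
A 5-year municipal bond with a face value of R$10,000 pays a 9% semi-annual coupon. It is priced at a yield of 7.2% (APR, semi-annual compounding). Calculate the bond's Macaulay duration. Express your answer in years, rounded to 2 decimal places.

Periodic yield y = 0.036. Discount each cash flow and weight by its period:
  t   CF        PV=CF/(1+0.036)^t    t·PV
  1       450.00       434.3629       434.3629
  2       450.00       419.2692       838.5385
  3       450.00       404.7000     1,214.1001
  4       450.00       390.6371     1,562.5484
  5       450.00       377.0628     1,885.3142
  6       450.00       363.9603     2,183.7616
  7       450.00       351.3130     2,459.1910
  8       450.00       339.1052     2,712.8417
  9       450.00       327.3216     2,945.8947
  10   10,450.00     7,337.0037    73,370.0367
  Σ                 10,744.7360    89,606.5900
Price P = Σ PV = 10,744.7360.
Macaulay duration = Σ(t·PV) / P = 89,606.5900 / 10,744.7360 = 8.33958 half-year periods.
In years: 8.33958 / 2 = 4.16979 years.

4.17 years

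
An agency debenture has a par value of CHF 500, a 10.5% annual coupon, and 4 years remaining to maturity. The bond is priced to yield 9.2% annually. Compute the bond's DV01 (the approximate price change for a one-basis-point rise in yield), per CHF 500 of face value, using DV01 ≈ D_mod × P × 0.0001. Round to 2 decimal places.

Periodic yield y = 0.092.
  t   CF        PV=CF/(1+0.092)^t    t·PV
  1        52.50        48.0769        48.0769
  2        52.50        44.0265        88.0530
  3        52.50        40.3173       120.9519
  4       552.50       388.5454     1,554.1814
  Σ                    520.9661     1,811.2632
P = 520.9661; D_Mac = 3.47674 yrs; D_mod = 3.18383 yrs.
DV01 ≈ 3.18383 × 520.9661 × 0.0001 = 0.165867.

CHF 0.17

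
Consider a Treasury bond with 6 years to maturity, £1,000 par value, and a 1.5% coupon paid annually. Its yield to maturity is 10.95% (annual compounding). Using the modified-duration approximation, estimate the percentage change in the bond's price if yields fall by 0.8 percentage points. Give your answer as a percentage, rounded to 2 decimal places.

Periodic yield y = 0.1095. Modified duration first:
  t   CF        PV=CF/(1+0.1095)^t    t·PV
  1        15.00        13.5196        13.5196
  2        15.00        12.1853        24.3706
  3        15.00        10.9827        32.9481
  4        15.00         9.8988        39.5952
  5        15.00         8.9218        44.6092
  6     1,015.00       544.1294     3,264.7765
  Σ                    599.6377     3,419.8192
P = 599.6377; D_Mac = 5.70314 yrs; D_mod = 5.70314/(1+0.1095) = 5.14028 yrs.
ΔP/P ≈ -D_mod · Δy = -5.14028 × (-0.008) = +0.041122 = +4.1122%.

+4.11%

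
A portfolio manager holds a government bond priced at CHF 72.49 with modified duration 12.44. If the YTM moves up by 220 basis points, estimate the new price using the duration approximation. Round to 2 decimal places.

CHF 52.65

Duration approximation: ΔP/P ≈ -D_mod · Δy = -12.44 × (+0.022) = -0.273680.
New price ≈ 72.49 × (1 - 0.273680) = 52.6509368.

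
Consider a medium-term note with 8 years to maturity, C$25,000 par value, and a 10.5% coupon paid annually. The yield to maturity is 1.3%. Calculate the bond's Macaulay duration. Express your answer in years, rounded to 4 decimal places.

6.3307 years

Periodic yield y = 0.013. Discount each cash flow and weight by its year:
  t   CF        PV=CF/(1+0.013)^t    t·PV
  1     2,625.00     2,591.3129     2,591.3129
  2     2,625.00     2,558.0582     5,116.1164
  3     2,625.00     2,525.2302     7,575.6905
  4     2,625.00     2,492.8235     9,971.2939
  5     2,625.00     2,460.8327    12,304.1633
  6     2,625.00     2,429.2524    14,575.5142
  7     2,625.00     2,398.0774    16,786.5416
  8    27,625.00    24,913.0399   199,304.3193
  Σ                 42,368.6271   268,224.9521
Price P = Σ PV = 42,368.6271.
Macaulay duration = Σ(t·PV) / P = 268,224.9521 / 42,368.6271 = 6.33074 years.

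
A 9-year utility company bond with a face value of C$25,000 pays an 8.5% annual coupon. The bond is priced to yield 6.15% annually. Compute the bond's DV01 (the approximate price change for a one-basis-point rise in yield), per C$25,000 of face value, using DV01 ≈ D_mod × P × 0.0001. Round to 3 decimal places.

Periodic yield y = 0.0615.
  t   CF        PV=CF/(1+0.0615)^t    t·PV
  1     2,125.00     2,001.8841     2,001.8841
  2     2,125.00     1,885.9012     3,771.8024
  3     2,125.00     1,776.6380     5,329.9139
  4     2,125.00     1,673.7051     6,694.8204
  5     2,125.00     1,576.7358     7,883.6792
  6     2,125.00     1,485.3847     8,912.3081
  7     2,125.00     1,399.3261     9,795.2829
  8     2,125.00     1,318.2535    10,546.0283
  9    27,125.00    15,852.2079   142,669.8714
  Σ                 28,970.0365   197,605.5909
P = 28,970.0365; D_Mac = 6.82103 yrs; D_mod = 6.42584 yrs.
DV01 ≈ 6.42584 × 28,970.0365 × 0.0001 = 18.615694.

C$18.616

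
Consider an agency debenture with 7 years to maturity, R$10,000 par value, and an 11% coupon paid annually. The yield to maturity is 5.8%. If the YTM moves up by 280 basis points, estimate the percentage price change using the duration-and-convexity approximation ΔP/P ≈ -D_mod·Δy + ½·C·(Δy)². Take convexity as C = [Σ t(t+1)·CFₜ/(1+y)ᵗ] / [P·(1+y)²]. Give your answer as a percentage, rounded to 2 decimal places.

-13.05%

With y = 0.058:
  t   CF        PV=CF/(1+0.058)^t    t·PV        t(t+1)·PV
  1     1,100.00     1,039.6975     1,039.6975       2,079.3951
  2     1,100.00       982.7009     1,965.4018       5,896.2053
  3     1,100.00       928.8288     2,786.4865      11,145.9458
  4     1,100.00       877.9100     3,511.6401      17,558.2007
  5     1,100.00       829.7826     4,148.9132      24,893.4793
  6     1,100.00       784.2936     4,705.7617      32,940.3318
  7    11,100.00     7,480.3739    52,362.6171     418,900.9371
  Σ                 12,923.5874    70,520.5180     513,414.4952
P = 12,923.5874; D_Mac = 5.45673 yrs; D_mod = 5.15759 yrs; C = 35.49063.
Duration effect: -5.15759 × (+0.028) = -0.144412
Convexity effect: 0.5 × 35.49063 × (0.028)² = +0.0139123
ΔP/P ≈ -0.144412 + 0.0139123 = -0.130500 = -13.0500%.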